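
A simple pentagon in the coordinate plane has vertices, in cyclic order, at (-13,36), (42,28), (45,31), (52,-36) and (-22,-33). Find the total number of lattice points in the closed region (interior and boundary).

The shoelace formula gives twice the area as |[(-13)·28 − 42·36] + [42·31 − 45·28] + [45·(-36) − 52·31] + [52·(-33) − (-22)·(-36)] + [(-22)·36 − (-13)·(-33)]| = 8795, so the area is 8795/2.
The number of boundary lattice points is Σ gcd(|Δx|,|Δy|) = gcd(55,8) + gcd(3,3) + gcd(7,67) + gcd(74,3) + gcd(9,69) = 1+3+1+1+3 = 9.
Pick's theorem gives I = A − B/2 + 1 = 8795/2 − 9/2 + 1 = 4394, so the closed region contains I + B = 4394 + 9 = 4403 lattice points.

4403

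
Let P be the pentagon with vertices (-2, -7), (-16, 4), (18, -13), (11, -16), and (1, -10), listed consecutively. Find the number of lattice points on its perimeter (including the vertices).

Summing gcd(|Δx|,|Δy|) over the edges gives the boundary count: gcd(14,11) + gcd(34,17) + gcd(7,3) + gcd(10,6) + gcd(3,3) = 1+17+1+2+3 = 24.

24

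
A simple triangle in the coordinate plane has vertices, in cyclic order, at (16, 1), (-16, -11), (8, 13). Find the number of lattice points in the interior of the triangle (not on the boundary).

225

By the shoelace formula, twice the signed area is |(16·(-11) − (-16)·1) + ((-16)·13 − 8·(-11)) + (8·1 − 16·13)| = 480, so the area is 240.
The number of boundary lattice points is Σ gcd(|Δx|,|Δy|) = gcd(32,12) + gcd(24,24) + gcd(8,12) = 4+24+4 = 32.
By Pick's theorem A = I + B/2 − 1, so I = 240 − 32/2 + 1 = 225.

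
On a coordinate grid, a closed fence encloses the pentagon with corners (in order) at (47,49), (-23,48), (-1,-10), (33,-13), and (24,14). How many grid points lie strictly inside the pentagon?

2642

The shoelace formula gives twice the area as |(47·48 − (-23)·49) + ((-23)·(-10) − (-1)·48) + ((-1)·(-13) − 33·(-10)) + (33·14 − 24·(-13)) + (24·49 − 47·14)| = 5296, so the area is 2648.
Summing gcd(|Δx|,|Δy|) over the edges gives the boundary count: gcd(70,1) + gcd(22,58) + gcd(34,3) + gcd(9,27) + gcd(23,35) = 1+2+1+9+1 = 14.
By Pick's theorem A = I + B/2 − 1, so I = 2648 − 14/2 + 1 = 2642.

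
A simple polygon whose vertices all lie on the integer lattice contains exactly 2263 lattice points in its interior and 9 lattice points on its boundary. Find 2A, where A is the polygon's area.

By Pick's theorem, A = I + B/2 − 1 = 2263 + 9/2 − 1 = 4533/2.
Hence 2A = 4533.

4533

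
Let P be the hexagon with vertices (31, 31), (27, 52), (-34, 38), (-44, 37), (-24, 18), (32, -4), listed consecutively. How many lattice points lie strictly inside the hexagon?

2355

By the shoelace formula, twice the signed area is |(31·52 − 27·31) + (27·38 − (-34)·52) + ((-34)·37 − (-44)·38) + ((-44)·18 − (-24)·37) + ((-24)·(-4) − 32·18) + (32·31 − 31·(-4))| = 4715, so the area is 2357.5.
Summing gcd(|Δx|,|Δy|) over the edges gives the boundary count: gcd(4,21) + gcd(61,14) + gcd(10,1) + gcd(20,19) + gcd(56,22) + gcd(1,35) = 1+1+1+1+2+1 = 7.
Pick's theorem gives I = A − B/2 + 1 = 2357.5 − 7/2 + 1 = 2355.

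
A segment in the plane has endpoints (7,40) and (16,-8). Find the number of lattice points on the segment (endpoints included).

The number of lattice points on a segment between lattice points is gcd(|Δx|,|Δy|) + 1 = gcd(9,48) + 1 = 3 + 1 = 4.

4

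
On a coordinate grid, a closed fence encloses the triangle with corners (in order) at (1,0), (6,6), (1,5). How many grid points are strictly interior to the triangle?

The shoelace formula gives twice the area as |[1·6 − 6·0] + [6·5 − 1·6] + [1·0 − 1·5]| = 25, so the area is 12.5.
The number of boundary lattice points is Σ gcd(|Δx|,|Δy|) = gcd(5,6) + gcd(5,1) + gcd(0,5) = 1+1+5 = 7.
By Pick's theorem A = I + B/2 − 1, so I = 12.5 − 7/2 + 1 = 10.

10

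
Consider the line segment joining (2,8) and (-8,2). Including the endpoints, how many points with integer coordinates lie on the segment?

The number of lattice points on a segment between lattice points is gcd(|Δx|,|Δy|) + 1 = gcd(10,6) + 1 = 2 + 1 = 3.

3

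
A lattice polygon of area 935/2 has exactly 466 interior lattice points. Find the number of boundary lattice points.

Pick's theorem gives A = I + B/2 − 1, so B = 2(A − I + 1) = 2(935/2 − 466 + 1) = 5.

5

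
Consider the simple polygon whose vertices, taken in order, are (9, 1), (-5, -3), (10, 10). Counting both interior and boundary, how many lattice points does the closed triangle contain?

The shoelace formula gives twice the area as |[9·(-3) − (-5)·1] + [(-5)·10 − 10·(-3)] + [10·1 − 9·10]| = 122, so the area is 61.
Summing gcd(|Δx|,|Δy|) over the edges gives the boundary count: gcd(14,4) + gcd(15,13) + gcd(1,9) = 2+1+1 = 4.
Pick's theorem gives I = A − B/2 + 1 = 61 − 4/2 + 1 = 60, so the closed region contains I + B = 60 + 4 = 64 lattice points.

64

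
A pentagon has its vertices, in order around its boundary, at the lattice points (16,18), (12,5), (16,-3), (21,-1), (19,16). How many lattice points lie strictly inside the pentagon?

The shoelace formula gives twice the area as |(16·5 − 12·18) + (12·(-3) − 16·5) + (16·(-1) − 21·(-3)) + (21·16 − 19·(-1)) + (19·18 − 16·16)| = 236, so the area is 118.
The number of boundary lattice points is Σ gcd(|Δx|,|Δy|) = gcd(4,13) + gcd(4,8) + gcd(5,2) + gcd(2,17) + gcd(3,2) = 1+4+1+1+1 = 8.
By Pick's theorem A = I + B/2 − 1, so I = 118 − 8/2 + 1 = 115.

115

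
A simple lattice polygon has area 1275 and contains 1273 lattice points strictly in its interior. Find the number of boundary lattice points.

6

Pick's theorem gives A = I + B/2 − 1, so B = 2(A − I + 1) = 2(1275 − 1273 + 1) = 6.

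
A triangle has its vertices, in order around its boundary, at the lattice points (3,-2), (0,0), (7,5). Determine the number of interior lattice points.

By the shoelace formula, twice the signed area is |[3·0 − 0·(-2)] + [0·5 − 7·0] + [7·(-2) − 3·5]| = 29, so the area is 14.5.
Along each edge there are gcd(|Δx|,|Δy|)+1 lattice points, so counting each shared vertex once the boundary has gcd(3,2) + gcd(7,5) + gcd(4,7) = 1+1+1 = 3.
By Pick's theorem A = I + B/2 − 1, so I = 14.5 − 3/2 + 1 = 14.

14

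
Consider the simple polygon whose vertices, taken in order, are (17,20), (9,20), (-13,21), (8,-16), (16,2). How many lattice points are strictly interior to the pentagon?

The shoelace formula gives twice the area as |[17·20 − 9·20] + [9·21 − (-13)·20] + [(-13)·(-16) − 8·21] + [8·2 − 16·(-16)] + [16·20 − 17·2]| = 1207, so the area is 603.5.
Summing gcd(|Δx|,|Δy|) over the edges gives the boundary count: gcd(8,0) + gcd(22,1) + gcd(21,37) + gcd(8,18) + gcd(1,18) = 8+1+1+2+1 = 13.
By Pick's theorem A = I + B/2 − 1, so I = 603.5 − 13/2 + 1 = 598.

598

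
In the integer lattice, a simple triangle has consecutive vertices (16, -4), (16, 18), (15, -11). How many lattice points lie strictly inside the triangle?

0

The shoelace formula gives twice the area as |(16·18 − 16·(-4)) + (16·(-11) − 15·18) + (15·(-4) − 16·(-11))| = 22, so the area is 11.
Along each edge there are gcd(|Δx|,|Δy|)+1 lattice points, so counting each shared vertex once the boundary has gcd(0,22) + gcd(1,29) + gcd(1,7) = 22+1+1 = 24.
By Pick's theorem A = I + B/2 − 1, so I = 11 − 24/2 + 1 = 0.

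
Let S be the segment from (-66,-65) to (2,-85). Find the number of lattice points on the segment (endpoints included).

The number of lattice points on a segment between lattice points is gcd(|Δx|,|Δy|) + 1 = gcd(68,20) + 1 = 4 + 1 = 5.

5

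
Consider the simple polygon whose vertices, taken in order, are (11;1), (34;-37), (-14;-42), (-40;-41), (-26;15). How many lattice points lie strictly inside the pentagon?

The shoelace formula gives twice the area as |(11·(-37) − 34·1) + (34·(-42) − (-14)·(-37)) + ((-14)·(-41) − (-40)·(-42)) + ((-40)·15 − (-26)·(-41)) + ((-26)·1 − 11·15)| = 5350, so the area is 2675.
Along each edge there are gcd(|Δx|,|Δy|)+1 lattice points, so counting each shared vertex once the boundary has gcd(23,38) + gcd(48,5) + gcd(26,1) + gcd(14,56) + gcd(37,14) = 1+1+1+14+1 = 18.
Pick's theorem gives I = A − B/2 + 1 = 2675 − 18/2 + 1 = 2667.

2667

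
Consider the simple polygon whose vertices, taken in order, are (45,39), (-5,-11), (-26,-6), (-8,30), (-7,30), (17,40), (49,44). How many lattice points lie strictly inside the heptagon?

1705

The shoelace formula gives twice the area as |[45·(-11) − (-5)·39] + [(-5)·(-6) − (-26)·(-11)] + [(-26)·30 − (-8)·(-6)] + [(-8)·30 − (-7)·30] + [(-7)·40 − 17·30] + [17·44 − 49·40] + [49·39 − 45·44]| = 3485, so the area is 3485/2.
The number of boundary lattice points is Σ gcd(|Δx|,|Δy|) = gcd(50,50) + gcd(21,5) + gcd(18,36) + gcd(1,0) + gcd(24,10) + gcd(32,4) + gcd(4,5) = 50+1+18+1+2+4+1 = 77.
Pick's theorem gives I = A − B/2 + 1 = 3485/2 − 77/2 + 1 = 1705.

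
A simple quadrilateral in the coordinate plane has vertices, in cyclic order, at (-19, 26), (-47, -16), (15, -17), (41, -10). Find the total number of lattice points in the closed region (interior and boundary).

2009

The shoelace formula gives twice the area as |[(-19)·(-16) − (-47)·26] + [(-47)·(-17) − 15·(-16)] + [15·(-10) − 41·(-17)] + [41·26 − (-19)·(-10)]| = 3988, so the area is 1994.
The number of boundary lattice points is Σ gcd(|Δx|,|Δy|) = gcd(28,42) + gcd(62,1) + gcd(26,7) + gcd(60,36) = 14+1+1+12 = 28.
Pick's theorem gives I = A − B/2 + 1 = 1994 − 28/2 + 1 = 1981, so the closed region contains I + B = 1981 + 28 = 2009 lattice points.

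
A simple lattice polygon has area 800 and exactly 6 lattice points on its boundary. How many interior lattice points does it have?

Pick's theorem A = I + B/2 − 1 rearranges to I = A − B/2 + 1 = 800 − 6/2 + 1 = 798.

798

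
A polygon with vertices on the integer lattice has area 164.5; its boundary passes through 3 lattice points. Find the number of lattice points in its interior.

164

From Pick's theorem, I = A − B/2 + 1 = 164.5 − 3/2 + 1 = 164.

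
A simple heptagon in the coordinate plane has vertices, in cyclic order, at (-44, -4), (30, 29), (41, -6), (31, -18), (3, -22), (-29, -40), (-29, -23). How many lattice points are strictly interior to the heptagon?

2913

Using the shoelace formula, 2A = |[(-44)·29 − 30·(-4)] + [30·(-6) − 41·29] + [41·(-18) − 31·(-6)] + [31·(-22) − 3·(-18)] + [3·(-40) − (-29)·(-22)] + [(-29)·(-23) − (-29)·(-40)] + [(-29)·(-4) − (-44)·(-23)]| = 5852, so the area is 2926.
Summing gcd(|Δx|,|Δy|) over the edges gives the boundary count: gcd(74,33) + gcd(11,35) + gcd(10,12) + gcd(28,4) + gcd(32,18) + gcd(0,17) + gcd(15,19) = 1+1+2+4+2+17+1 = 28.
By Pick's theorem A = I + B/2 − 1, so I = 2926 − 28/2 + 1 = 2913.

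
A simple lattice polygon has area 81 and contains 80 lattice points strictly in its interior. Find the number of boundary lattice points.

Pick's theorem gives A = I + B/2 − 1, so B = 2(A − I + 1) = 2(81 − 80 + 1) = 4.

4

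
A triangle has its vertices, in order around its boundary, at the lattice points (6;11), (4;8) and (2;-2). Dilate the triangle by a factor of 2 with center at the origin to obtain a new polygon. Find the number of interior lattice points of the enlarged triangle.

25

By the shoelace formula, twice the signed area is |(6·8 − 4·11) + (4·(-2) − 2·8) + (2·11 − 6·(-2))| = 14, so the area is 7.
Along each edge there are gcd(|Δx|,|Δy|)+1 lattice points, so counting each shared vertex once the boundary has gcd(2,3) + gcd(2,10) + gcd(4,13) = 1+2+1 = 4.
Scaling by 2 multiplies the area by 2² = 4 (so the new area is 28) and multiplies the boundary lattice-point count by 2, giving 8.
By Pick's theorem, the interior count of the dilated polygon is 28 − 8/2 + 1 = 25.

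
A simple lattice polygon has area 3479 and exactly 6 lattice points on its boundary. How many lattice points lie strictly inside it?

3477

From Pick's theorem, I = A − B/2 + 1 = 3479 − 6/2 + 1 = 3477.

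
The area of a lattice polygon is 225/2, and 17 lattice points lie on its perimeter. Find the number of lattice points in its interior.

Pick's theorem A = I + B/2 − 1 rearranges to I = A − B/2 + 1 = 225/2 − 17/2 + 1 = 105.

105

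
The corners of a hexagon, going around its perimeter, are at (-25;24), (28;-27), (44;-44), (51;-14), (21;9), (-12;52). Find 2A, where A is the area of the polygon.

4552

The shoelace formula gives twice the area as |((-25)·(-27) − 28·24) + (28·(-44) − 44·(-27)) + (44·(-14) − 51·(-44)) + (51·9 − 21·(-14)) + (21·52 − (-12)·9) + ((-12)·24 − (-25)·52)| = 4552, so the area is 2276.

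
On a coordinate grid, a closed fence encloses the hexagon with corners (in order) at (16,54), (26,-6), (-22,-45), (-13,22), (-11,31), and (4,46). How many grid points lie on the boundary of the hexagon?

34

Along each edge there are gcd(|Δx|,|Δy|)+1 lattice points, so counting each shared vertex once the boundary has gcd(10,60) + gcd(48,39) + gcd(9,67) + gcd(2,9) + gcd(15,15) + gcd(12,8) = 10+3+1+1+15+4 = 34.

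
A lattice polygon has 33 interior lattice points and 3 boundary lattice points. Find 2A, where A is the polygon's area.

67

Pick's theorem states A = I + B/2 − 1, so A = 33 + 3/2 − 1 = 67/2.
Hence 2A = 67.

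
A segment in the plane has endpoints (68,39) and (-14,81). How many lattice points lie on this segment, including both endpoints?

3

The number of lattice points on a segment between lattice points is gcd(|Δx|,|Δy|) + 1 = gcd(82,42) + 1 = 2 + 1 = 3.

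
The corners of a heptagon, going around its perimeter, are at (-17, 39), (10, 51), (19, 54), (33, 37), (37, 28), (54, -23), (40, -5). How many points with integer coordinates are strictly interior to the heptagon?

By the shoelace formula, twice the signed area is |[(-17)·51 − 10·39] + [10·54 − 19·51] + [19·37 − 33·54] + [33·28 − 37·37] + [37·(-23) − 54·28] + [54·(-5) − 40·(-23)] + [40·39 − (-17)·(-5)]| = 3448, so the area is 1724.
Along each edge there are gcd(|Δx|,|Δy|)+1 lattice points, so counting each shared vertex once the boundary has gcd(27,12) + gcd(9,3) + gcd(14,17) + gcd(4,9) + gcd(17,51) + gcd(14,18) + gcd(57,44) = 3+3+1+1+17+2+1 = 28.
Pick's theorem gives I = A − B/2 + 1 = 1724 − 28/2 + 1 = 1711.

1711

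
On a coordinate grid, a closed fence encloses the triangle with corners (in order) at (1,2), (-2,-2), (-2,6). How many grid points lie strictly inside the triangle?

By the shoelace formula, twice the signed area is |(1·(-2) − (-2)·2) + ((-2)·6 − (-2)·(-2)) + ((-2)·2 − 1·6)| = 24, so the area is 12.
The number of boundary lattice points is Σ gcd(|Δx|,|Δy|) = gcd(3,4) + gcd(0,8) + gcd(3,4) = 1+8+1 = 10.
By Pick's theorem A = I + B/2 − 1, so I = 12 − 10/2 + 1 = 8.

8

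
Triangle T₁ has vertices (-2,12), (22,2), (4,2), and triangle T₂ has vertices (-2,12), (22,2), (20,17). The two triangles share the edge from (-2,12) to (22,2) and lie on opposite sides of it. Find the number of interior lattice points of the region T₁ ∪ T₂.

250

The union is the simple quadrilateral with vertices (-2,12), (4,2), (22,2), (20,17) in order.
The shoelace formula gives twice the area as |((-2)·2 − 4·12) + (4·2 − 22·2) + (22·17 − 20·2) + (20·12 − (-2)·17)| = 520, so the area is 260.
Along each edge there are gcd(|Δx|,|Δy|)+1 lattice points, so counting each shared vertex once the boundary has gcd(6,10) + gcd(18,0) + gcd(2,15) + gcd(22,5) = 2+18+1+1 = 22.
By Pick's theorem I = A − B/2 + 1 = 260 − 22/2 + 1 = 250.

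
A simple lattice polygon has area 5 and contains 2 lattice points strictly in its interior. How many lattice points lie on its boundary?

8

Pick's theorem gives A = I + B/2 − 1, so B = 2(A − I + 1) = 2(5 − 2 + 1) = 8.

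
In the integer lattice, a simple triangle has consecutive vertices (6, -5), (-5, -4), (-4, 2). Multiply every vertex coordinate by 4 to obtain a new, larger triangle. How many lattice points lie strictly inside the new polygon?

Using the shoelace formula, 2A = |[6·(-4) − (-5)·(-5)] + [(-5)·2 − (-4)·(-4)] + [(-4)·(-5) − 6·2]| = 67, so the area is 67/2.
The number of boundary lattice points is Σ gcd(|Δx|,|Δy|) = gcd(11,1) + gcd(1,6) + gcd(10,7) = 1+1+1 = 3.
Scaling by 4 multiplies the area by 4² = 16 (so the new area is 536) and multiplies the boundary lattice-point count by 4, giving 12.
By Pick's theorem, the interior count of the dilated polygon is 536 − 12/2 + 1 = 531.

531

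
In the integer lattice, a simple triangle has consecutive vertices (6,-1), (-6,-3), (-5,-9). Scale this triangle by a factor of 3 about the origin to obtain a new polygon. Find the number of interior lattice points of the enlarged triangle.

Using the shoelace formula, 2A = |[6·(-3) − (-6)·(-1)] + [(-6)·(-9) − (-5)·(-3)] + [(-5)·(-1) − 6·(-9)]| = 74, so the area is 37.
The number of boundary lattice points is Σ gcd(|Δx|,|Δy|) = gcd(12,2) + gcd(1,6) + gcd(11,8) = 2+1+1 = 4.
Scaling by 3 multiplies the area by 3² = 9 (so the new area is 333) and multiplies the boundary lattice-point count by 3, giving 12.
By Pick's theorem, the interior count of the dilated polygon is 333 − 12/2 + 1 = 328.

328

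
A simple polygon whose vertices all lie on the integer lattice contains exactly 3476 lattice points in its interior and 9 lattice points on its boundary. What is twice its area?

By Pick's theorem, A = I + B/2 − 1 = 3476 + 9/2 − 1 = 6959/2.
Hence 2A = 6959.

6959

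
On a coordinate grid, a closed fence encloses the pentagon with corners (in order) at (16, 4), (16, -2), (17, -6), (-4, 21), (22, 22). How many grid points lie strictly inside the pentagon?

Using the shoelace formula, 2A = |[16·(-2) − 16·4] + [16·(-6) − 17·(-2)] + [17·21 − (-4)·(-6)] + [(-4)·22 − 22·21] + [22·4 − 16·22]| = 639, so the area is 319.5.
Summing gcd(|Δx|,|Δy|) over the edges gives the boundary count: gcd(0,6) + gcd(1,4) + gcd(21,27) + gcd(26,1) + gcd(6,18) = 6+1+3+1+6 = 17.
Pick's theorem gives I = A − B/2 + 1 = 319.5 − 17/2 + 1 = 312.

312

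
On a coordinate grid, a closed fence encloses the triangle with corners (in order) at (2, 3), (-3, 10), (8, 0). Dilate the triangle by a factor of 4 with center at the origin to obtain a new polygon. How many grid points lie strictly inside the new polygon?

207

The shoelace formula gives twice the area as |[2·10 − (-3)·3] + [(-3)·0 − 8·10] + [8·3 − 2·0]| = 27, so the area is 13.5.
Summing gcd(|Δx|,|Δy|) over the edges gives the boundary count: gcd(5,7) + gcd(11,10) + gcd(6,3) = 1+1+3 = 5.
Scaling by 4 multiplies the area by 4² = 16 (so the new area is 216) and multiplies the boundary lattice-point count by 4, giving 20.
By Pick's theorem, the interior count of the dilated polygon is 216 − 20/2 + 1 = 207.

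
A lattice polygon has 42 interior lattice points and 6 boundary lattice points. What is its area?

By Pick's theorem, A = I + B/2 − 1 = 42 + 6/2 − 1 = 44.

44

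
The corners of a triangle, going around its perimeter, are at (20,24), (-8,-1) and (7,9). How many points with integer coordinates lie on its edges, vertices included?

7

The number of boundary lattice points is Σ gcd(|Δx|,|Δy|) = gcd(28,25) + gcd(15,10) + gcd(13,15) = 1+5+1 = 7.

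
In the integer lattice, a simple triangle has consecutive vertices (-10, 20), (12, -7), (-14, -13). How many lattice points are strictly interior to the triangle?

By the shoelace formula, twice the signed area is |((-10)·(-7) − 12·20) + (12·(-13) − (-14)·(-7)) + ((-14)·20 − (-10)·(-13))| = 834, so the area is 417.
Along each edge there are gcd(|Δx|,|Δy|)+1 lattice points, so counting each shared vertex once the boundary has gcd(22,27) + gcd(26,6) + gcd(4,33) = 1+2+1 = 4.
By Pick's theorem A = I + B/2 − 1, so I = 417 − 4/2 + 1 = 416.

416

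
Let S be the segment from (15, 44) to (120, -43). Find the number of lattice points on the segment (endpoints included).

4

The number of lattice points on a segment between lattice points is gcd(|Δx|,|Δy|) + 1 = gcd(105,87) + 1 = 3 + 1 = 4.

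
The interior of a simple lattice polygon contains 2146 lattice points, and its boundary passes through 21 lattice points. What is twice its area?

4311

By Pick's theorem, A = I + B/2 − 1 = 2146 + 21/2 − 1 = 4311/2.
Hence 2A = 4311.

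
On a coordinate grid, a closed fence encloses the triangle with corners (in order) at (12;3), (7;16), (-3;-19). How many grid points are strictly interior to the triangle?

150

The shoelace formula gives twice the area as |[12·16 − 7·3] + [7·(-19) − (-3)·16] + [(-3)·3 − 12·(-19)]| = 305, so the area is 152.5.
The number of boundary lattice points is Σ gcd(|Δx|,|Δy|) = gcd(5,13) + gcd(10,35) + gcd(15,22) = 1+5+1 = 7.
Pick's theorem gives I = A − B/2 + 1 = 152.5 − 7/2 + 1 = 150.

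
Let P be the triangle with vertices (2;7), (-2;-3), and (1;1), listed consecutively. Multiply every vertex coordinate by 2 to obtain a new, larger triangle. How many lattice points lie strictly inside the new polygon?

25

The shoelace formula gives twice the area as |(2·(-3) − (-2)·7) + ((-2)·1 − 1·(-3)) + (1·7 − 2·1)| = 14, so the area is 7.
Along each edge there are gcd(|Δx|,|Δy|)+1 lattice points, so counting each shared vertex once the boundary has gcd(4,10) + gcd(3,4) + gcd(1,6) = 2+1+1 = 4.
Scaling by 2 multiplies the area by 2² = 4 (so the new area is 28) and multiplies the boundary lattice-point count by 2, giving 8.
By Pick's theorem, the interior count of the dilated polygon is 28 − 8/2 + 1 = 25.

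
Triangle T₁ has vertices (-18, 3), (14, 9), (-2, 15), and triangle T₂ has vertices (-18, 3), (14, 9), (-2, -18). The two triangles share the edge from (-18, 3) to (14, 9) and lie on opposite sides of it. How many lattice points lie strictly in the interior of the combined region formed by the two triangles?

525

The union is the simple quadrilateral with vertices (-18, 3), (-2, 15), (14, 9), (-2, -18) in order.
The shoelace formula gives twice the area as |[(-18)·15 − (-2)·3] + [(-2)·9 − 14·15] + [14·(-18) − (-2)·9] + [(-2)·3 − (-18)·(-18)]| = 1056, so the area is 528.
Summing gcd(|Δx|,|Δy|) over the edges gives the boundary count: gcd(16,12) + gcd(16,6) + gcd(16,27) + gcd(16,21) = 4+2+1+1 = 8.
By Pick's theorem I = A − B/2 + 1 = 528 − 8/2 + 1 = 525.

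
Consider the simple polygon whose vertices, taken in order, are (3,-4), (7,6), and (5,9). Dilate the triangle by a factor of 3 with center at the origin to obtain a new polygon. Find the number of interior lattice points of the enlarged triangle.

139

By the shoelace formula, twice the signed area is |[3·6 − 7·(-4)] + [7·9 − 5·6] + [5·(-4) − 3·9]| = 32, so the area is 16.
The number of boundary lattice points is Σ gcd(|Δx|,|Δy|) = gcd(4,10) + gcd(2,3) + gcd(2,13) = 2+1+1 = 4.
Scaling by 3 multiplies the area by 3² = 9 (so the new area is 144) and multiplies the boundary lattice-point count by 3, giving 12.
By Pick's theorem, the interior count of the dilated polygon is 144 − 12/2 + 1 = 139.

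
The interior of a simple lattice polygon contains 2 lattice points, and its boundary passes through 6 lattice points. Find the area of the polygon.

Pick's theorem states A = I + B/2 − 1, so A = 2 + 6/2 − 1 = 4.

4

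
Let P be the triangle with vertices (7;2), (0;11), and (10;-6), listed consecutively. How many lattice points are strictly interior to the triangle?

14

Using the shoelace formula, 2A = |[7·11 − 0·2] + [0·(-6) − 10·11] + [10·2 − 7·(-6)]| = 29, so the area is 29/2.
The number of boundary lattice points is Σ gcd(|Δx|,|Δy|) = gcd(7,9) + gcd(10,17) + gcd(3,8) = 1+1+1 = 3.
Pick's theorem gives I = A − B/2 + 1 = 29/2 − 3/2 + 1 = 14.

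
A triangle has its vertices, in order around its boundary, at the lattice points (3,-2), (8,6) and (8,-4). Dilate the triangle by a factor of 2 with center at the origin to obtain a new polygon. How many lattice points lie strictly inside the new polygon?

89

Using the shoelace formula, 2A = |[3·6 − 8·(-2)] + [8·(-4) − 8·6] + [8·(-2) − 3·(-4)]| = 50, so the area is 25.
The number of boundary lattice points is Σ gcd(|Δx|,|Δy|) = gcd(5,8) + gcd(0,10) + gcd(5,2) = 1+10+1 = 12.
Scaling by 2 multiplies the area by 2² = 4 (so the new area is 100) and multiplies the boundary lattice-point count by 2, giving 24.
By Pick's theorem, the interior count of the dilated polygon is 100 − 24/2 + 1 = 89.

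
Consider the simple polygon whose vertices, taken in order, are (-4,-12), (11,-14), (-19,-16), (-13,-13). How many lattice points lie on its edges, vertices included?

7

Along each edge there are gcd(|Δx|,|Δy|)+1 lattice points, so counting each shared vertex once the boundary has gcd(15,2) + gcd(30,2) + gcd(6,3) + gcd(9,1) = 1+2+3+1 = 7.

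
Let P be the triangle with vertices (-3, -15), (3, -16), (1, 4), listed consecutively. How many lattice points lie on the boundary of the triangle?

4

Summing gcd(|Δx|,|Δy|) over the edges gives the boundary count: gcd(6,1) + gcd(2,20) + gcd(4,19) = 1+2+1 = 4.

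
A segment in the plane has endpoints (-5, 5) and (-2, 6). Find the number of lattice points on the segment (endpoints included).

2

The number of lattice points on a segment between lattice points is gcd(|Δx|,|Δy|) + 1 = gcd(3,1) + 1 = 1 + 1 = 2.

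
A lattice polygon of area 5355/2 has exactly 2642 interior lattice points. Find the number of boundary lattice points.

Pick's theorem gives A = I + B/2 − 1, so B = 2(A − I + 1) = 2(5355/2 − 2642 + 1) = 73.

73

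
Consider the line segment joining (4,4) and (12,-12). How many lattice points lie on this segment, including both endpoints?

9

The number of lattice points on a segment between lattice points is gcd(|Δx|,|Δy|) + 1 = gcd(8,16) + 1 = 8 + 1 = 9.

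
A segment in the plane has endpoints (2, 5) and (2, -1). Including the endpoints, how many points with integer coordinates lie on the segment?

The number of lattice points on a segment between lattice points is gcd(|Δx|,|Δy|) + 1 = gcd(0,6) + 1 = 6 + 1 = 7.

7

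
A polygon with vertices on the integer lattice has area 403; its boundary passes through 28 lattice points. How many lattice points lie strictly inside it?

390

Pick's theorem A = I + B/2 − 1 rearranges to I = A − B/2 + 1 = 403 − 28/2 + 1 = 390.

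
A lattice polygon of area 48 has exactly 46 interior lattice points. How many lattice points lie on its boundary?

Pick's theorem gives A = I + B/2 − 1, so B = 2(A − I + 1) = 2(48 − 46 + 1) = 6.

6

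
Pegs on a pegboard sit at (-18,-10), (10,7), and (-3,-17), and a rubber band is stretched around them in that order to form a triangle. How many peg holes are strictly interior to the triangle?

225

The shoelace formula gives twice the area as |[(-18)·7 − 10·(-10)] + [10·(-17) − (-3)·7] + [(-3)·(-10) − (-18)·(-17)]| = 451, so the area is 225.5.
The number of boundary lattice points is Σ gcd(|Δx|,|Δy|) = gcd(28,17) + gcd(13,24) + gcd(15,7) = 1+1+1 = 3.
By Pick's theorem A = I + B/2 − 1, so I = 225.5 − 3/2 + 1 = 225.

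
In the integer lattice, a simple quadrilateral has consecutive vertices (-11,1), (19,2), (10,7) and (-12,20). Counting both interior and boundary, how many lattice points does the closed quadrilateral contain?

Using the shoelace formula, 2A = |[(-11)·2 − 19·1] + [19·7 − 10·2] + [10·20 − (-12)·7] + [(-12)·1 − (-11)·20]| = 564, so the area is 282.
Along each edge there are gcd(|Δx|,|Δy|)+1 lattice points, so counting each shared vertex once the boundary has gcd(30,1) + gcd(9,5) + gcd(22,13) + gcd(1,19) = 1+1+1+1 = 4.
Pick's theorem gives I = A − B/2 + 1 = 282 − 4/2 + 1 = 281, so the closed region contains I + B = 281 + 4 = 285 lattice points.

285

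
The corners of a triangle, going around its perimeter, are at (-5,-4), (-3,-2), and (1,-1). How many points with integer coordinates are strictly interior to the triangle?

By the shoelace formula, twice the signed area is |((-5)·(-2) − (-3)·(-4)) + ((-3)·(-1) − 1·(-2)) + (1·(-4) − (-5)·(-1))| = 6, so the area is 3.
Along each edge there are gcd(|Δx|,|Δy|)+1 lattice points, so counting each shared vertex once the boundary has gcd(2,2) + gcd(4,1) + gcd(6,3) = 2+1+3 = 6.
By Pick's theorem A = I + B/2 − 1, so I = 3 − 6/2 + 1 = 1.

1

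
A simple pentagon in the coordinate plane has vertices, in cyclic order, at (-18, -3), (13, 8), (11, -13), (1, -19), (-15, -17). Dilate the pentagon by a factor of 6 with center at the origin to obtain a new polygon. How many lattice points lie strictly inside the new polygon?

20158

Using the shoelace formula, 2A = |[(-18)·8 − 13·(-3)] + [13·(-13) − 11·8] + [11·(-19) − 1·(-13)] + [1·(-17) − (-15)·(-19)] + [(-15)·(-3) − (-18)·(-17)]| = 1121, so the area is 560.5.
Summing gcd(|Δx|,|Δy|) over the edges gives the boundary count: gcd(31,11) + gcd(2,21) + gcd(10,6) + gcd(16,2) + gcd(3,14) = 1+1+2+2+1 = 7.
Scaling by 6 multiplies the area by 6² = 36 (so the new area is 20178) and multiplies the boundary lattice-point count by 6, giving 42.
By Pick's theorem, the interior count of the dilated polygon is 20178 − 42/2 + 1 = 20158.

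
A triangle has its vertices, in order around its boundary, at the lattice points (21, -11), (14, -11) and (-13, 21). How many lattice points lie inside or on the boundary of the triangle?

Using the shoelace formula, 2A = |(21·(-11) − 14·(-11)) + (14·21 − (-13)·(-11)) + ((-13)·(-11) − 21·21)| = 224, so the area is 112.
Along each edge there are gcd(|Δx|,|Δy|)+1 lattice points, so counting each shared vertex once the boundary has gcd(7,0) + gcd(27,32) + gcd(34,32) = 7+1+2 = 10.
Pick's theorem gives I = A − B/2 + 1 = 112 − 10/2 + 1 = 108, so the closed region contains I + B = 108 + 10 = 118 lattice points.

118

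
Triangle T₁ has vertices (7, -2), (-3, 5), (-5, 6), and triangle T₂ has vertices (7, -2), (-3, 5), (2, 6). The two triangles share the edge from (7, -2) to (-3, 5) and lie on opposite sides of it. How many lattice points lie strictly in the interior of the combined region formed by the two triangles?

The union is the simple quadrilateral with vertices (7, -2), (-5, 6), (-3, 5), (2, 6) in order.
Using the shoelace formula, 2A = |(7·6 − (-5)·(-2)) + ((-5)·5 − (-3)·6) + ((-3)·6 − 2·5) + (2·(-2) − 7·6)| = 49, so the area is 24.5.
Along each edge there are gcd(|Δx|,|Δy|)+1 lattice points, so counting each shared vertex once the boundary has gcd(12,8) + gcd(2,1) + gcd(5,1) + gcd(5,8) = 4+1+1+1 = 7.
By Pick's theorem I = A − B/2 + 1 = 24.5 − 7/2 + 1 = 22.

22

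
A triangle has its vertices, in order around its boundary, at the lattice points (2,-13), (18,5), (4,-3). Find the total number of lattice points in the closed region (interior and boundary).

The shoelace formula gives twice the area as |[2·5 − 18·(-13)] + [18·(-3) − 4·5] + [4·(-13) − 2·(-3)]| = 124, so the area is 62.
The number of boundary lattice points is Σ gcd(|Δx|,|Δy|) = gcd(16,18) + gcd(14,8) + gcd(2,10) = 2+2+2 = 6.
Pick's theorem gives I = A − B/2 + 1 = 62 − 6/2 + 1 = 60, so the closed region contains I + B = 60 + 6 = 66 lattice points.

66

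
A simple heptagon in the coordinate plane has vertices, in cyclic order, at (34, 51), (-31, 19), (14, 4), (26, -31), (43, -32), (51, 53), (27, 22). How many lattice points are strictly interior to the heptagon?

3006

By the shoelace formula, twice the signed area is |(34·19 − (-31)·51) + ((-31)·4 − 14·19) + (14·(-31) − 26·4) + (26·(-32) − 43·(-31)) + (43·53 − 51·(-32)) + (51·22 − 27·53) + (27·51 − 34·22)| = 6031, so the area is 3015.5.
Along each edge there are gcd(|Δx|,|Δy|)+1 lattice points, so counting each shared vertex once the boundary has gcd(65,32) + gcd(45,15) + gcd(12,35) + gcd(17,1) + gcd(8,85) + gcd(24,31) + gcd(7,29) = 1+15+1+1+1+1+1 = 21.
Pick's theorem gives I = A − B/2 + 1 = 3015.5 − 21/2 + 1 = 3006.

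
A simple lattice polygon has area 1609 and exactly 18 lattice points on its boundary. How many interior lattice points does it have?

From Pick's theorem, I = A − B/2 + 1 = 1609 − 18/2 + 1 = 1601.

1601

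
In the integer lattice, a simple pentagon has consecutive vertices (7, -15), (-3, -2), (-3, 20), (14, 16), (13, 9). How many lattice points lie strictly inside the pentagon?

382

The shoelace formula gives twice the area as |(7·(-2) − (-3)·(-15)) + ((-3)·20 − (-3)·(-2)) + ((-3)·16 − 14·20) + (14·9 − 13·16) + (13·(-15) − 7·9)| = 793, so the area is 793/2.
Along each edge there are gcd(|Δx|,|Δy|)+1 lattice points, so counting each shared vertex once the boundary has gcd(10,13) + gcd(0,22) + gcd(17,4) + gcd(1,7) + gcd(6,24) = 1+22+1+1+6 = 31.
Pick's theorem gives I = A − B/2 + 1 = 793/2 − 31/2 + 1 = 382.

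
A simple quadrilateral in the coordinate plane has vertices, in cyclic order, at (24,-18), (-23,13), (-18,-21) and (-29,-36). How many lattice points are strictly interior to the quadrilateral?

Using the shoelace formula, 2A = |[24·13 − (-23)·(-18)] + [(-23)·(-21) − (-18)·13] + [(-18)·(-36) − (-29)·(-21)] + [(-29)·(-18) − 24·(-36)]| = 2040, so the area is 1020.
Summing gcd(|Δx|,|Δy|) over the edges gives the boundary count: gcd(47,31) + gcd(5,34) + gcd(11,15) + gcd(53,18) = 1+1+1+1 = 4.
Pick's theorem gives I = A − B/2 + 1 = 1020 − 4/2 + 1 = 1019.

1019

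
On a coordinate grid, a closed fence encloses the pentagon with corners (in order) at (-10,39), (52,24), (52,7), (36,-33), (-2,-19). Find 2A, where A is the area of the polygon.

By the shoelace formula, twice the signed area is |[(-10)·24 − 52·39] + [52·7 − 52·24] + [52·(-33) − 36·7] + [36·(-19) − (-2)·(-33)] + [(-2)·39 − (-10)·(-19)]| = 6138, so the area is 3069.

6138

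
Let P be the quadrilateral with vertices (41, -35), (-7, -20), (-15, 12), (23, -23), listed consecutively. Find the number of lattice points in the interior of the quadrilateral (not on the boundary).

613

Using the shoelace formula, 2A = |(41·(-20) − (-7)·(-35)) + ((-7)·12 − (-15)·(-20)) + ((-15)·(-23) − 23·12) + (23·(-35) − 41·(-23))| = 1242, so the area is 621.
Summing gcd(|Δx|,|Δy|) over the edges gives the boundary count: gcd(48,15) + gcd(8,32) + gcd(38,35) + gcd(18,12) = 3+8+1+6 = 18.
Pick's theorem gives I = A − B/2 + 1 = 621 − 18/2 + 1 = 613.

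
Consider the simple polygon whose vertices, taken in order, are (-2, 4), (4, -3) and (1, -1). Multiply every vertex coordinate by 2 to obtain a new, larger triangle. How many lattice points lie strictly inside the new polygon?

16

The shoelace formula gives twice the area as |((-2)·(-3) − 4·4) + (4·(-1) − 1·(-3)) + (1·4 − (-2)·(-1))| = 9, so the area is 4.5.
Along each edge there are gcd(|Δx|,|Δy|)+1 lattice points, so counting each shared vertex once the boundary has gcd(6,7) + gcd(3,2) + gcd(3,5) = 1+1+1 = 3.
Scaling by 2 multiplies the area by 2² = 4 (so the new area is 18) and multiplies the boundary lattice-point count by 2, giving 6.
By Pick's theorem, the interior count of the dilated polygon is 18 − 6/2 + 1 = 16.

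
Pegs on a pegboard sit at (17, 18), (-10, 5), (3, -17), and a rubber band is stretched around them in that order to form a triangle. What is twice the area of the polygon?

By the shoelace formula, twice the signed area is |[17·5 − (-10)·18] + [(-10)·(-17) − 3·5] + [3·18 − 17·(-17)]| = 763, so the area is 381.5.

763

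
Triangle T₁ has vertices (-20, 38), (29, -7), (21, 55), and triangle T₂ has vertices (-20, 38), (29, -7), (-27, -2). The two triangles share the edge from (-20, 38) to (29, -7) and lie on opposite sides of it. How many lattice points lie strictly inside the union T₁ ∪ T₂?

The union is the simple quadrilateral with vertices (-20, 38), (21, 55), (29, -7), (-27, -2) in order.
Using the shoelace formula, 2A = |[(-20)·55 − 21·38] + [21·(-7) − 29·55] + [29·(-2) − (-27)·(-7)] + [(-27)·38 − (-20)·(-2)]| = 4953, so the area is 2476.5.
Summing gcd(|Δx|,|Δy|) over the edges gives the boundary count: gcd(41,17) + gcd(8,62) + gcd(56,5) + gcd(7,40) = 1+2+1+1 = 5.
By Pick's theorem I = A − B/2 + 1 = 2476.5 − 5/2 + 1 = 2475.

2475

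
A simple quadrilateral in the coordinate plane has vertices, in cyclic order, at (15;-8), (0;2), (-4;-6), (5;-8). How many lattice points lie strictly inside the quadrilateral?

Using the shoelace formula, 2A = |[15·2 − 0·(-8)] + [0·(-6) − (-4)·2] + [(-4)·(-8) − 5·(-6)] + [5·(-8) − 15·(-8)]| = 180, so the area is 90.
Along each edge there are gcd(|Δx|,|Δy|)+1 lattice points, so counting each shared vertex once the boundary has gcd(15,10) + gcd(4,8) + gcd(9,2) + gcd(10,0) = 5+4+1+10 = 20.
By Pick's theorem A = I + B/2 − 1, so I = 90 − 20/2 + 1 = 81.

81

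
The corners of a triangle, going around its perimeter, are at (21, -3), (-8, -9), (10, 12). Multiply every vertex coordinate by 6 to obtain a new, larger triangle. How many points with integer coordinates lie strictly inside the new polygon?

By the shoelace formula, twice the signed area is |[21·(-9) − (-8)·(-3)] + [(-8)·12 − 10·(-9)] + [10·(-3) − 21·12]| = 501, so the area is 250.5.
Along each edge there are gcd(|Δx|,|Δy|)+1 lattice points, so counting each shared vertex once the boundary has gcd(29,6) + gcd(18,21) + gcd(11,15) = 1+3+1 = 5.
Scaling by 6 multiplies the area by 6² = 36 (so the new area is 9018) and multiplies the boundary lattice-point count by 6, giving 30.
By Pick's theorem, the interior count of the dilated polygon is 9018 − 30/2 + 1 = 9004.

9004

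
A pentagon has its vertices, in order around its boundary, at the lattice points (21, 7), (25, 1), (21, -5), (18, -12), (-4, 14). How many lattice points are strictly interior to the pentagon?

287

The shoelace formula gives twice the area as |[21·1 − 25·7] + [25·(-5) − 21·1] + [21·(-12) − 18·(-5)] + [18·14 − (-4)·(-12)] + [(-4)·7 − 21·14]| = 580, so the area is 290.
Summing gcd(|Δx|,|Δy|) over the edges gives the boundary count: gcd(4,6) + gcd(4,6) + gcd(3,7) + gcd(22,26) + gcd(25,7) = 2+2+1+2+1 = 8.
By Pick's theorem A = I + B/2 − 1, so I = 290 − 8/2 + 1 = 287.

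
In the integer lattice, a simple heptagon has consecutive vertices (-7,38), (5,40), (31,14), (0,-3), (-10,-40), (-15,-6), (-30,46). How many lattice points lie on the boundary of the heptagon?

Along each edge there are gcd(|Δx|,|Δy|)+1 lattice points, so counting each shared vertex once the boundary has gcd(12,2) + gcd(26,26) + gcd(31,17) + gcd(10,37) + gcd(5,34) + gcd(15,52) + gcd(23,8) = 2+26+1+1+1+1+1 = 33.

33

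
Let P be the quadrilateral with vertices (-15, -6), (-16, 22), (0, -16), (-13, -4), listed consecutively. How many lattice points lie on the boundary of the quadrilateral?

6

Along each edge there are gcd(|Δx|,|Δy|)+1 lattice points, so counting each shared vertex once the boundary has gcd(1,28) + gcd(16,38) + gcd(13,12) + gcd(2,2) = 1+2+1+2 = 6.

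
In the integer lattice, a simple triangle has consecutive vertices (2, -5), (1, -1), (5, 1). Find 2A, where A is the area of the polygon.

18

By the shoelace formula, twice the signed area is |(2·(-1) − 1·(-5)) + (1·1 − 5·(-1)) + (5·(-5) − 2·1)| = 18, so the area is 9.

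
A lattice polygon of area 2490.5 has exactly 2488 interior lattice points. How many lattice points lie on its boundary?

Pick's theorem gives A = I + B/2 − 1, so B = 2(A − I + 1) = 2(2490.5 − 2488 + 1) = 7.

7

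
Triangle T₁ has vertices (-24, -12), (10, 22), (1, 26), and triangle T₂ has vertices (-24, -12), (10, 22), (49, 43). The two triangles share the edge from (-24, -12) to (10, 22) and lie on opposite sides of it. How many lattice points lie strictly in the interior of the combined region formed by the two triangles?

525

The union is the simple quadrilateral with vertices (-24, -12), (1, 26), (10, 22), (49, 43) in order.
By the shoelace formula, twice the signed area is |[(-24)·26 − 1·(-12)] + [1·22 − 10·26] + [10·43 − 49·22] + [49·(-12) − (-24)·43]| = 1054, so the area is 527.
Summing gcd(|Δx|,|Δy|) over the edges gives the boundary count: gcd(25,38) + gcd(9,4) + gcd(39,21) + gcd(73,55) = 1+1+3+1 = 6.
By Pick's theorem I = A − B/2 + 1 = 527 − 6/2 + 1 = 525.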